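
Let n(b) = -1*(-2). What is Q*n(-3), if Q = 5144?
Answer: 10288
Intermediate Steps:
n(b) = 2
Q*n(-3) = 5144*2 = 10288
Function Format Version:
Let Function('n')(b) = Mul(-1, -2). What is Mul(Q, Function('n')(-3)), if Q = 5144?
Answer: 10288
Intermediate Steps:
Function('n')(b) = 2
Mul(Q, Function('n')(-3)) = Mul(5144, 2) = 10288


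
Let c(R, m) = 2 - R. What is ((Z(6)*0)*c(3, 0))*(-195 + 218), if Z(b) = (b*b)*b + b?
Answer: 0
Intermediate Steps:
Z(b) = b + b³ (Z(b) = b²*b + b = b³ + b = b + b³)
((Z(6)*0)*c(3, 0))*(-195 + 218) = (((6 + 6³)*0)*(2 - 1*3))*(-195 + 218) = (((6 + 216)*0)*(2 - 3))*23 = ((222*0)*(-1))*23 = (0*(-1))*23 = 0*23 = 0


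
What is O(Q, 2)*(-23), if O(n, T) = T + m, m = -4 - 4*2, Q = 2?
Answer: 230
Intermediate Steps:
m = -12 (m = -4 - 8 = -12)
O(n, T) = -12 + T (O(n, T) = T - 12 = -12 + T)
O(Q, 2)*(-23) = (-12 + 2)*(-23) = -10*(-23) = 230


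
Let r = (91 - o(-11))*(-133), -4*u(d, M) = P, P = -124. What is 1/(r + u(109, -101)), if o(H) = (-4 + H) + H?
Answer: -1/15530 ≈ -6.4392e-5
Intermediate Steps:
u(d, M) = 31 (u(d, M) = -¼*(-124) = 31)
o(H) = -4 + 2*H
r = -15561 (r = (91 - (-4 + 2*(-11)))*(-133) = (91 - (-4 - 22))*(-133) = (91 - 1*(-26))*(-133) = (91 + 26)*(-133) = 117*(-133) = -15561)
1/(r + u(109, -101)) = 1/(-15561 + 31) = 1/(-15530) = -1/15530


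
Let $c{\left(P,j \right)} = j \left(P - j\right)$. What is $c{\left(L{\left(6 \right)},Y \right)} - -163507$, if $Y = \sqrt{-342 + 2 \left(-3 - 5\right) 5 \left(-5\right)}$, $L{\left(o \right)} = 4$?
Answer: $163449 + 4 \sqrt{58} \approx 1.6348 \cdot 10^{5}$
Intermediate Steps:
$Y = \sqrt{58}$ ($Y = \sqrt{-342 + 2 \left(-8\right) 5 \left(-5\right)} = \sqrt{-342 + \left(-16\right) 5 \left(-5\right)} = \sqrt{-342 - -400} = \sqrt{-342 + 400} = \sqrt{58} \approx 7.6158$)
$c{\left(L{\left(6 \right)},Y \right)} - -163507 = \sqrt{58} \left(4 - \sqrt{58}\right) - -163507 = \sqrt{58} \left(4 - \sqrt{58}\right) + 163507 = 163507 + \sqrt{58} \left(4 - \sqrt{58}\right)$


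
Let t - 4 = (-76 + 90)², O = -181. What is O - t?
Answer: -381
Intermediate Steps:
t = 200 (t = 4 + (-76 + 90)² = 4 + 14² = 4 + 196 = 200)
O - t = -181 - 1*200 = -181 - 200 = -381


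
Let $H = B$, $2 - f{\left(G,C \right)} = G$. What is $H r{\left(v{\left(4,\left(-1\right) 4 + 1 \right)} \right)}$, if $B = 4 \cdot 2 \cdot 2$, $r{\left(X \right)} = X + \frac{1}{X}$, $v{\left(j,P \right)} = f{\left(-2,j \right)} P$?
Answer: $- \frac{580}{3} \approx -193.33$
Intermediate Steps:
$f{\left(G,C \right)} = 2 - G$
$v{\left(j,P \right)} = 4 P$ ($v{\left(j,P \right)} = \left(2 - -2\right) P = \left(2 + 2\right) P = 4 P$)
$B = 16$ ($B = 8 \cdot 2 = 16$)
$H = 16$
$H r{\left(v{\left(4,\left(-1\right) 4 + 1 \right)} \right)} = 16 \left(4 \left(\left(-1\right) 4 + 1\right) + \frac{1}{4 \left(\left(-1\right) 4 + 1\right)}\right) = 16 \left(4 \left(-4 + 1\right) + \frac{1}{4 \left(-4 + 1\right)}\right) = 16 \left(4 \left(-3\right) + \frac{1}{4 \left(-3\right)}\right) = 16 \left(-12 + \frac{1}{-12}\right) = 16 \left(-12 - \frac{1}{12}\right) = 16 \left(- \frac{145}{12}\right) = - \frac{580}{3}$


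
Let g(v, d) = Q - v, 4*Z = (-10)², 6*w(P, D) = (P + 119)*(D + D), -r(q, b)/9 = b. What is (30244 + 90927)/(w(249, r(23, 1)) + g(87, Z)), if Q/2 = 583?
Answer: -121171/25 ≈ -4846.8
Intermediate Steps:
r(q, b) = -9*b
Q = 1166 (Q = 2*583 = 1166)
w(P, D) = D*(119 + P)/3 (w(P, D) = ((P + 119)*(D + D))/6 = ((119 + P)*(2*D))/6 = (2*D*(119 + P))/6 = D*(119 + P)/3)
Z = 25 (Z = (¼)*(-10)² = (¼)*100 = 25)
g(v, d) = 1166 - v
(30244 + 90927)/(w(249, r(23, 1)) + g(87, Z)) = (30244 + 90927)/((-9*1)*(119 + 249)/3 + (1166 - 1*87)) = 121171/((⅓)*(-9)*368 + (1166 - 87)) = 121171/(-1104 + 1079) = 121171/(-25) = 121171*(-1/25) = -121171/25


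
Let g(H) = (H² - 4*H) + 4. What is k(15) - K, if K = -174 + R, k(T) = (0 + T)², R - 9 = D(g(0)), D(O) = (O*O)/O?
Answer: 386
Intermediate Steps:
g(H) = 4 + H² - 4*H
D(O) = O (D(O) = O²/O = O)
R = 13 (R = 9 + (4 + 0² - 4*0) = 9 + (4 + 0 + 0) = 9 + 4 = 13)
k(T) = T²
K = -161 (K = -174 + 13 = -161)
k(15) - K = 15² - 1*(-161) = 225 + 161 = 386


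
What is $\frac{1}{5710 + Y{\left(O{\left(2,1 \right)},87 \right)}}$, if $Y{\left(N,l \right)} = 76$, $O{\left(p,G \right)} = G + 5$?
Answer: $\frac{1}{5786} \approx 0.00017283$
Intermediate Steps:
$O{\left(p,G \right)} = 5 + G$
$\frac{1}{5710 + Y{\left(O{\left(2,1 \right)},87 \right)}} = \frac{1}{5710 + 76} = \frac{1}{5786}$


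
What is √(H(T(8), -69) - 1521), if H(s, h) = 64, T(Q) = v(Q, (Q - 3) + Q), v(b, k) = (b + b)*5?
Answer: I*√1457 ≈ 38.171*I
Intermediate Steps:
v(b, k) = 10*b (v(b, k) = (2*b)*5 = 10*b)
T(Q) = 10*Q
√(H(T(8), -69) - 1521) = √(64 - 1521) = √(-1457) = I*√1457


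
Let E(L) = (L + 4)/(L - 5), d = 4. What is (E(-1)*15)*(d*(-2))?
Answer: 60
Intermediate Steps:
E(L) = (4 + L)/(-5 + L)
(E(-1)*15)*(d*(-2)) = (((4 - 1)/(-5 - 1))*15)*(4*(-2)) = ((3/(-6))*15)*(-8) = (-⅙*3*15)*(-8) = -½*15*(-8) = -15/2*(-8) = 60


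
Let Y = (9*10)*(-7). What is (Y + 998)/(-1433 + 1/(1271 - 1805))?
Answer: -196512/765223 ≈ -0.25680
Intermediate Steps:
Y = -630 (Y = 90*(-7) = -630)
(Y + 998)/(-1433 + 1/(1271 - 1805)) = (-630 + 998)/(-1433 + 1/(1271 - 1805)) = 368/(-1433 + 1/(-534)) = 368/(-1433 - 1/534) = 368/(-765223/534) = 368*(-534/765223) = -196512/765223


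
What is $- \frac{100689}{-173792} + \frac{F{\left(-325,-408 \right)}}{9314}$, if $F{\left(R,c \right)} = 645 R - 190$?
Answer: $- \frac{17763175567}{809349344} \approx -21.947$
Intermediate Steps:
$F{\left(R,c \right)} = -190 + 645 R$
$- \frac{100689}{-173792} + \frac{F{\left(-325,-408 \right)}}{9314} = - \frac{100689}{-173792} + \frac{-190 + 645 \left(-325\right)}{9314} = \left(-100689\right) \left(- \frac{1}{173792}\right) + \left(-190 - 209625\right) \frac{1}{9314} = \frac{100689}{173792} - \frac{209815}{9314} = - \frac{17763175567}{809349344}$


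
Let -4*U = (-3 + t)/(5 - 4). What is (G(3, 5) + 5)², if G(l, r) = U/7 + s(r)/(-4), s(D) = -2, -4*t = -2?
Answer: 97969/3136 ≈ 31.240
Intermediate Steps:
t = ½ (t = -¼*(-2) = ½ ≈ 0.50000)
U = 5/8 (U = -(-3 + ½)/(4*(5 - 4)) = -(-5)/(8*1) = -(-5)/8 = -¼*(-5/2) = 5/8 ≈ 0.62500)
G(l, r) = 33/56 (G(l, r) = (5/8)/7 - 2/(-4) = (5/8)*(⅐) - 2*(-¼) = 5/56 + ½ = 33/56)
(G(3, 5) + 5)² = (33/56 + 5)² = (313/56)² = 97969/3136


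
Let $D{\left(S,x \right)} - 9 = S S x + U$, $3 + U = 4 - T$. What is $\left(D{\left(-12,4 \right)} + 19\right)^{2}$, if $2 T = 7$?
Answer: $\frac{1447209}{4} \approx 3.618 \cdot 10^{5}$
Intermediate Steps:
$T = \frac{7}{2}$ ($T = \frac{1}{2} \cdot 7 = \frac{7}{2} \approx 3.5$)
$U = - \frac{5}{2}$ ($U = -3 + \left(4 - \frac{7}{2}\right) = -3 + \frac{1}{2} = - \frac{5}{2} \approx -2.5$)
$D{\left(S,x \right)} = \frac{13}{2} + x S^{2}$ ($D{\left(S,x \right)} = 9 + \left(S S x - \frac{5}{2}\right) = 9 + \left(S^{2} x - \frac{5}{2}\right) = 9 + \left(x S^{2} - \frac{5}{2}\right) = 9 + \left(- \frac{5}{2} + x S^{2}\right) = \frac{13}{2} + x S^{2}$)
$\left(D{\left(-12,4 \right)} + 19\right)^{2} = \left(\left(\frac{13}{2} + 4 \left(-12\right)^{2}\right) + 19\right)^{2} = \left(\left(\frac{13}{2} + 4 \cdot 144\right) + 19\right)^{2} = \left(\left(\frac{13}{2} + 576\right) + 19\right)^{2} = \left(\frac{1165}{2} + 19\right)^{2} = \left(\frac{1203}{2}\right)^{2} = \frac{1447209}{4}$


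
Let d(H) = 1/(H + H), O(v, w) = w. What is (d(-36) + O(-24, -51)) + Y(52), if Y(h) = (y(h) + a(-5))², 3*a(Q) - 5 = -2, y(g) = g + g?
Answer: 790127/72 ≈ 10974.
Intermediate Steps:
y(g) = 2*g
a(Q) = 1 (a(Q) = 5/3 + (⅓)*(-2) = 5/3 - ⅔ = 1)
Y(h) = (1 + 2*h)² (Y(h) = (2*h + 1)² = (1 + 2*h)²)
d(H) = 1/(2*H)
(d(-36) + O(-24, -51)) + Y(52) = ((½)/(-36) - 51) + (1 + 2*52)² = ((½)*(-1/36) - 51) + (1 + 104)² = (-1/72 - 51) + 105² = -3673/72 + 11025 = 790127/72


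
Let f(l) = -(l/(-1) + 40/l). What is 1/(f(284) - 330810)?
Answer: -71/23467356 ≈ -3.0255e-6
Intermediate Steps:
f(l) = l - 40/l (f(l) = -(l*(-1) + 40/l) = -(-l + 40/l) = l - 40/l)
1/(f(284) - 330810) = 1/((284 - 40/284) - 330810) = 1/((284 - 40*1/284) - 330810) = 1/((284 - 10/71) - 330810) = 1/(20154/71 - 330810) = 1/(-23467356/71) = -71/23467356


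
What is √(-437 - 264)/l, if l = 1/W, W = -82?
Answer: -82*I*√701 ≈ -2171.1*I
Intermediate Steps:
l = -1/82 (l = 1/(-82) = -1/82 ≈ -0.012195)
√(-437 - 264)/l = √(-437 - 264)/(-1/82) = √(-701)*(-82) = (I*√701)*(-82) = -82*I*√701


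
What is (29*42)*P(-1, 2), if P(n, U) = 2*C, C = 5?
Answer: 12180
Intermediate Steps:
P(n, U) = 10 (P(n, U) = 2*5 = 10)
(29*42)*P(-1, 2) = (29*42)*10 = 1218*10 = 12180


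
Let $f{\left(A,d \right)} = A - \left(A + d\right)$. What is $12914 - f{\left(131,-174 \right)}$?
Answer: $12740$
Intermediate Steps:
$f{\left(A,d \right)} = - d$ ($f{\left(A,d \right)} = A - \left(A + d\right) = - d$)
$12914 - f{\left(131,-174 \right)} = 12914 - \left(-1\right) \left(-174\right) = 12914 - 174 = 12740$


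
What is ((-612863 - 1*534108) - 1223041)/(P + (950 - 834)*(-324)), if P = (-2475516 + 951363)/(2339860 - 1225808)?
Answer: 880105536208/13957351507 ≈ 63.057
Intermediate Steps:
P = -1524153/1114052 ≈ -1.3681
((-612863 - 1*534108) - 1223041)/(P + (950 - 834)*(-324)) = ((-612863 - 1*534108) - 1223041)/(-1524153/1114052 + (950 - 834)*(-324)) = ((-612863 - 534108) - 1223041)/(-1524153/1114052 + 116*(-324)) = (-1146971 - 1223041)/(-1524153/1114052 - 37584) = -2370012/(-41872054521/1114052) = -2370012*(-1114052/41872054521) = 880105536208/13957351507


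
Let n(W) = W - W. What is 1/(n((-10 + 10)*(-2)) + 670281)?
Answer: 1/670281 ≈ 1.4919e-6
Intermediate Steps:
n(W) = 0
1/(n((-10 + 10)*(-2)) + 670281) = 1/(0 + 670281) = 1/670281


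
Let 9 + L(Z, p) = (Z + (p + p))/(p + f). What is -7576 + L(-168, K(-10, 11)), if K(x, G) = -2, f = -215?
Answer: -1645773/217 ≈ -7584.2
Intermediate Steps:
L(Z, p) = -9 + (Z + 2*p)/(-215 + p) (L(Z, p) = -9 + (Z + (p + p))/(p - 215) = -9 + (Z + 2*p)/(-215 + p))
-7576 + L(-168, K(-10, 11)) = -7576 + (1935 - 168 - 7*(-2))/(-215 - 2) = -7576 + (1935 - 168 + 14)/(-217) = -7576 - 1/217*1781 = -7576 - 1781/217 = -1645773/217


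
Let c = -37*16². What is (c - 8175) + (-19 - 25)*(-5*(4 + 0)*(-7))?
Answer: -23807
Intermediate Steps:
c = -9472 (c = -37*256 = -9472)
(c - 8175) + (-19 - 25)*(-5*(4 + 0)*(-7)) = (-9472 - 8175) + (-19 - 25)*(-5*(4 + 0)*(-7)) = -17647 - 44*(-5*4)*(-7) = -17647 - (-880)*(-7) = -17647 - 44*140 = -17647 - 6160 = -23807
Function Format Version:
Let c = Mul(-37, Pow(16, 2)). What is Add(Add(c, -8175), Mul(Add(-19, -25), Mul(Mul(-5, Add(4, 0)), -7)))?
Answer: -23807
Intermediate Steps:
c = -9472 (c = Mul(-37, 256) = -9472)
Add(Add(c, -8175), Mul(Add(-19, -25), Mul(Mul(-5, Add(4, 0)), -7))) = Add(Add(-9472, -8175), Mul(Add(-19, -25), Mul(Mul(-5, Add(4, 0)), -7))) = Add(-17647, Mul(-44, Mul(Mul(-5, 4), -7))) = Add(-17647, Mul(-44, Mul(-20, -7))) = Add(-17647, Mul(-44, 140)) = Add(-17647, -6160) = -23807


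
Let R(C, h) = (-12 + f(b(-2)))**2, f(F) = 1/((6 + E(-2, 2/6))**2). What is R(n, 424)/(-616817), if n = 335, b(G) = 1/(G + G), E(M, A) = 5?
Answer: -2105401/9030817697 ≈ -0.00023314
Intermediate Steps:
b(G) = 1/(2*G)
f(F) = 1/121 (f(F) = 1/((6 + 5)**2) = 1/(11**2) = 1/121)
R(C, h) = 2105401/14641 (R(C, h) = (-12 + 1/121)**2 = (-1451/121)**2 = 2105401/14641)
R(n, 424)/(-616817) = (2105401/14641)/(-616817) = (2105401/14641)*(-1/616817) = -2105401/9030817697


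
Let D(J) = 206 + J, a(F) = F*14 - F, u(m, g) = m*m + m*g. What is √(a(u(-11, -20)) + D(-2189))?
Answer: 35*√2 ≈ 49.497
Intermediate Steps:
u(m, g) = m² + g*m
a(F) = 13*F (a(F) = 14*F - F = 13*F)
√(a(u(-11, -20)) + D(-2189)) = √(13*(-11*(-20 - 11)) + (206 - 2189)) = √(13*(-11*(-31)) - 1983) = √(13*341 - 1983) = √(4433 - 1983) = √2450 = 35*√2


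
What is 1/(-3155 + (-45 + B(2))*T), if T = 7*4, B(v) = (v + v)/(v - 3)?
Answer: -1/4527 ≈ -0.00022090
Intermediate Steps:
B(v) = 2*v/(-3 + v) (B(v) = (2*v)/(-3 + v) = 2*v/(-3 + v))
T = 28
1/(-3155 + (-45 + B(2))*T) = 1/(-3155 + (-45 + 2*2/(-3 + 2))*28) = 1/(-3155 + (-45 + 2*2/(-1))*28) = 1/(-3155 + (-45 + 2*2*(-1))*28) = 1/(-3155 + (-45 - 4)*28) = 1/(-3155 - 49*28) = 1/(-3155 - 1372) = 1/(-4527) = -1/4527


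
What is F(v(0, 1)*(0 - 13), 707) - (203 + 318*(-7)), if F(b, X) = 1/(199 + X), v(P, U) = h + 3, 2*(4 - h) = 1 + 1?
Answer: 1832839/906 ≈ 2023.0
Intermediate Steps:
h = 3 (h = 4 - (1 + 1)/2 = 4 - ½*2 = 4 - 1 = 3)
v(P, U) = 6 (v(P, U) = 3 + 3 = 6)
F(v(0, 1)*(0 - 13), 707) - (203 + 318*(-7)) = 1/(199 + 707) - (203 + 318*(-7)) = 1/906 - (203 - 2226) = 1/906 - 1*(-2023) = 1/906 + 2023 = 1832839/906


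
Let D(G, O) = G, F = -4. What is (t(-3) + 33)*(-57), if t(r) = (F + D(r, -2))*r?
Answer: -3078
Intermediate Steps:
t(r) = r*(-4 + r) (t(r) = (-4 + r)*r = r*(-4 + r))
(t(-3) + 33)*(-57) = (-3*(-4 - 3) + 33)*(-57) = (-3*(-7) + 33)*(-57) = (21 + 33)*(-57) = 54*(-57) = -3078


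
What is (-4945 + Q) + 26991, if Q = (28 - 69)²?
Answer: 23727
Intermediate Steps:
Q = 1681 (Q = (-41)² = 1681)
(-4945 + Q) + 26991 = (-4945 + 1681) + 26991 = -3264 + 26991 = 23727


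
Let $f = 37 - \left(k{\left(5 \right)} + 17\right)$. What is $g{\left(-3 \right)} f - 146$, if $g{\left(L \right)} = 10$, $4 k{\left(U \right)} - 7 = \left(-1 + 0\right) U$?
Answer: $49$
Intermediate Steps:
$k{\left(U \right)} = \frac{7}{4} - \frac{U}{4}$ ($k{\left(U \right)} = \frac{7}{4} + \frac{\left(-1 + 0\right) U}{4} = \frac{7}{4} + \frac{\left(-1\right) U}{4} = \frac{7}{4} - \frac{U}{4}$)
$f = \frac{39}{2}$ ($f = 37 - \left(\left(\frac{7}{4} - \frac{5}{4}\right) + 17\right) = 37 - \left(\frac{1}{2} + 17\right) = 37 - \frac{35}{2} = \frac{39}{2} \approx 19.5$)
$g{\left(-3 \right)} f - 146 = 10 \cdot \frac{39}{2} - 146 = 195 - 146 = 49$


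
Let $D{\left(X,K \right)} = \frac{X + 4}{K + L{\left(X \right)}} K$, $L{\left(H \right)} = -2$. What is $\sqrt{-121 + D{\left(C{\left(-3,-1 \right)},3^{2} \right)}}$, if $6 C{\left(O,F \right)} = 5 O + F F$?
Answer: $\frac{8 i \sqrt{91}}{7} \approx 10.902 i$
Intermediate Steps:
$C{\left(O,F \right)} = \frac{F^{2}}{6} + \frac{5 O}{6}$ ($C{\left(O,F \right)} = \frac{5 O + F F}{6} = \frac{5 O + F^{2}}{6} = \frac{F^{2} + 5 O}{6} = \frac{F^{2}}{6} + \frac{5 O}{6}$)
$D{\left(X,K \right)} = \frac{K \left(4 + X\right)}{-2 + K}$ ($D{\left(X,K \right)} = \frac{X + 4}{K - 2} K = \frac{4 + X}{-2 + K} K = \frac{K \left(4 + X\right)}{-2 + K}$)
$\sqrt{-121 + D{\left(C{\left(-3,-1 \right)},3^{2} \right)}} = \sqrt{-121 + \frac{3^{2} \left(4 + \left(\frac{\left(-1\right)^{2}}{6} + \frac{5}{6} \left(-3\right)\right)\right)}{-2 + 3^{2}}} = \sqrt{-121 + \frac{9 \left(4 + \left(\frac{1}{6} \cdot 1 - \frac{5}{2}\right)\right)}{-2 + 9}} = \sqrt{-121 + \frac{9 \left(4 + \left(\frac{1}{6} - \frac{5}{2}\right)\right)}{7}} = \sqrt{-121 + 9 \cdot \frac{1}{7} \left(4 - \frac{7}{3}\right)} = \sqrt{-121 + 9 \cdot \frac{1}{7} \cdot \frac{5}{3}} = \sqrt{-121 + \frac{15}{7}} = \sqrt{- \frac{832}{7}} = \frac{8 i \sqrt{91}}{7}$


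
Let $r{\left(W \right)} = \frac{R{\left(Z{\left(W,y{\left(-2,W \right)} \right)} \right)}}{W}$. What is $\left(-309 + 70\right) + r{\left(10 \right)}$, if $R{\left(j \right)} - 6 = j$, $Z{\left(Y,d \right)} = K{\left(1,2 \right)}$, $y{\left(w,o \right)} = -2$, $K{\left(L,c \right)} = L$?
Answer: $- \frac{2383}{10} \approx -238.3$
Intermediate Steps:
$Z{\left(Y,d \right)} = 1$
$R{\left(j \right)} = 6 + j$
$r{\left(W \right)} = \frac{7}{W}$ ($r{\left(W \right)} = \frac{6 + 1}{W} = \frac{7}{W}$)
$\left(-309 + 70\right) + r{\left(10 \right)} = \left(-309 + 70\right) + \frac{7}{10} = -239 + 7 \cdot \frac{1}{10} = -239 + \frac{7}{10} = - \frac{2383}{10}$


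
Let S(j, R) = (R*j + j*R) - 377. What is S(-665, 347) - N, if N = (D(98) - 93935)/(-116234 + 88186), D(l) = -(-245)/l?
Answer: -25910201017/56096 ≈ -4.6189e+5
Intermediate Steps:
D(l) = 245/l
S(j, R) = -377 + 2*R*j (S(j, R) = (R*j + R*j) - 377 = 2*R*j - 377 = -377 + 2*R*j)
N = 187865/56096 (N = (245/98 - 93935)/(-116234 + 88186) = (245*(1/98) - 93935)/(-28048) = (5/2 - 93935)*(-1/28048) = -187865/2*(-1/28048) = 187865/56096 ≈ 3.3490)
S(-665, 347) - N = (-377 + 2*347*(-665)) - 1*187865/56096 = (-377 - 461510) - 187865/56096 = -461887 - 187865/56096 = -25910201017/56096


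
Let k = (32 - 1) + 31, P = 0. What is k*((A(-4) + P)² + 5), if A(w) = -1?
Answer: 372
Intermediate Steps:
k = 62 (k = 31 + 31 = 62)
k*((A(-4) + P)² + 5) = 62*((-1 + 0)² + 5) = 62*((-1)² + 5) = 62*(1 + 5) = 62*6 = 372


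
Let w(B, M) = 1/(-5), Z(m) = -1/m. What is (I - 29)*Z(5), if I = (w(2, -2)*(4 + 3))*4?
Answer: 173/25 ≈ 6.9200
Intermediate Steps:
w(B, M) = -⅕
I = -28/5 (I = -(4 + 3)/5*4 = -⅕*7*4 = -7/5*4 = -28/5 ≈ -5.6000)
(I - 29)*Z(5) = (-28/5 - 29)*(-1/5) = -(-173)/(5*5) = -173/5*(-⅕) = 173/25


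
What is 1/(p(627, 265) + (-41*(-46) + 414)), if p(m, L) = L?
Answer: 1/2565 ≈ 0.00038986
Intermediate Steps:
1/(p(627, 265) + (-41*(-46) + 414)) = 1/(265 + (-41*(-46) + 414)) = 1/(265 + (1886 + 414)) = 1/(265 + 2300) = 1/2565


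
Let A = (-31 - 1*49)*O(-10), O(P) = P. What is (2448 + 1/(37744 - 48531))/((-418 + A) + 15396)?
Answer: 26406575/170197286 ≈ 0.15515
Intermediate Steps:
A = 800 (A = (-31 - 1*49)*(-10) = (-31 - 49)*(-10) = -80*(-10) = 800)
(2448 + 1/(37744 - 48531))/((-418 + A) + 15396) = (2448 + 1/(37744 - 48531))/((-418 + 800) + 15396) = (2448 + 1/(-10787))/(382 + 15396) = (2448 - 1/10787)/15778 = (26406575/10787)*(1/15778) = 26406575/170197286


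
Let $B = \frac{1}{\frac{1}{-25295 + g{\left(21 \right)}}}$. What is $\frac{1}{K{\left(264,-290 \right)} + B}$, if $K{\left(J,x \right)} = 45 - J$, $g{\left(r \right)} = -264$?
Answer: $- \frac{1}{25778} \approx -3.8793 \cdot 10^{-5}$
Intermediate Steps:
$B = -25559$ ($B = \frac{1}{\frac{1}{-25295 - 264}} = \frac{1}{\frac{1}{-25559}} = \frac{1}{- \frac{1}{25559}} = -25559$)
$\frac{1}{K{\left(264,-290 \right)} + B} = \frac{1}{\left(45 - 264\right) - 25559} = \frac{1}{-219 - 25559} = \frac{1}{-25778} = - \frac{1}{25778}$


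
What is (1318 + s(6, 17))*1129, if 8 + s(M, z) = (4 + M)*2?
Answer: 1501570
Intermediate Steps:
s(M, z) = 2*M (s(M, z) = -8 + (4 + M)*2 = -8 + (8 + 2*M) = 2*M)
(1318 + s(6, 17))*1129 = (1318 + 2*6)*1129 = (1318 + 12)*1129 = 1330*1129 = 1501570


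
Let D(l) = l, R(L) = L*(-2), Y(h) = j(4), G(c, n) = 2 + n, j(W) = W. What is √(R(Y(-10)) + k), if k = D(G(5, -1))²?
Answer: I*√7 ≈ 2.6458*I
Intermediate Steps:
Y(h) = 4
R(L) = -2*L
k = 1 (k = (2 - 1)² = 1² = 1)
√(R(Y(-10)) + k) = √(-2*4 + 1) = √(-8 + 1) = √(-7) = I*√7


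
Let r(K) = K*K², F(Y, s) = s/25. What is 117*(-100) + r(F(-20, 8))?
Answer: -182811988/15625 ≈ -11700.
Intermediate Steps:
F(Y, s) = s/25 (F(Y, s) = s*(1/25) = s/25)
r(K) = K³
117*(-100) + r(F(-20, 8)) = 117*(-100) + ((1/25)*8)³ = -11700 + (8/25)³ = -11700 + 512/15625 = -182811988/15625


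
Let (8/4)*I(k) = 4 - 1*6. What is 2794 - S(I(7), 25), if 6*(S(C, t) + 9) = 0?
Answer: 2803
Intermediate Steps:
I(k) = -1 (I(k) = (4 - 1*6)/2 = (4 - 6)/2 = (1/2)*(-2) = -1)
S(C, t) = -9 (S(C, t) = -9 + (1/6)*0 = -9 + 0 = -9)
2794 - S(I(7), 25) = 2794 - 1*(-9) = 2794 + 9 = 2803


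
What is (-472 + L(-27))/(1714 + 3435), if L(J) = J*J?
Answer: 257/5149 ≈ 0.049913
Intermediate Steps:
L(J) = J²
(-472 + L(-27))/(1714 + 3435) = (-472 + (-27)²)/(1714 + 3435) = (-472 + 729)/5149 = 257*(1/5149) = 257/5149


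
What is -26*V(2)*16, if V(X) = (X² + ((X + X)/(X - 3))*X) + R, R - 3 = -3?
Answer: 1664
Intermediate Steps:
R = 0 (R = 3 - 3 = 0)
V(X) = X² + 2*X²/(-3 + X) (V(X) = (X² + ((X + X)/(X - 3))*X) + 0 = (X² + ((2*X)/(-3 + X))*X) + 0 = (X² + (2*X/(-3 + X))*X) + 0 = (X² + 2*X²/(-3 + X)) + 0 = X² + 2*X²/(-3 + X))
-26*V(2)*16 = -26*2²*(-1 + 2)/(-3 + 2)*16 = -104/(-1)*16 = -104*(-1)*16 = -26*(-4)*16 = 104*16 = 1664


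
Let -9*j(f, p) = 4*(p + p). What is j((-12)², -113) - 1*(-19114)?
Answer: 172930/9 ≈ 19214.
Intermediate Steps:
j(f, p) = -8*p/9 (j(f, p) = -4*(p + p)/9 = -4*2*p/9 = -8*p/9)
j((-12)², -113) - 1*(-19114) = -8/9*(-113) - 1*(-19114) = 904/9 + 19114 = 172930/9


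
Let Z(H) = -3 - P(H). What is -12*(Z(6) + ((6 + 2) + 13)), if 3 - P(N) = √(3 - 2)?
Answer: -192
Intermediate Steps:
P(N) = 2 (P(N) = 3 - √(3 - 2) = 3 - √1 = 3 - 1*1 = 3 - 1 = 2)
Z(H) = -5 (Z(H) = -3 - 1*2 = -3 - 2 = -5)
-12*(Z(6) + ((6 + 2) + 13)) = -12*(-5 + ((6 + 2) + 13)) = -12*(-5 + (8 + 13)) = -12*(-5 + 21) = -12*16 = -192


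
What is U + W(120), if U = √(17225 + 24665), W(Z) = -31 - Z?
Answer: -151 + √41890 ≈ 53.670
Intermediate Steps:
U = √41890 ≈ 204.67
U + W(120) = √41890 + (-31 - 1*120) = √41890 + (-31 - 120) = √41890 - 151 = -151 + √41890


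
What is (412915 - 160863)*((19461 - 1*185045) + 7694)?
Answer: -39796490280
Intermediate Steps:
(412915 - 160863)*((19461 - 1*185045) + 7694) = 252052*((19461 - 185045) + 7694) = 252052*(-165584 + 7694) = 252052*(-157890) = -39796490280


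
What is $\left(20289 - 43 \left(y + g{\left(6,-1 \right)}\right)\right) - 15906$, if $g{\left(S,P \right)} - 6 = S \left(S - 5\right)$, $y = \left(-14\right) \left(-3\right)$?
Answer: $2061$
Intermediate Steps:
$y = 42$
$g{\left(S,P \right)} = 6 + S \left(-5 + S\right)$ ($g{\left(S,P \right)} = 6 + S \left(S - 5\right) = 6 + S \left(-5 + S\right)$)
$\left(20289 - 43 \left(y + g{\left(6,-1 \right)}\right)\right) - 15906 = \left(20289 - 43 \left(42 + \left(6 + 6^{2} - 30\right)\right)\right) - 15906 = \left(20289 - 43 \left(42 + \left(6 + 36 - 30\right)\right)\right) - 15906 = \left(20289 - 43 \left(42 + 12\right)\right) - 15906 = \left(20289 - 2322\right) - 15906 = 17967 - 15906 = 2061$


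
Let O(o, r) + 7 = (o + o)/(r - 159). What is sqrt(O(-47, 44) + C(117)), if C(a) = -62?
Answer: I*sqrt(901715)/115 ≈ 8.2573*I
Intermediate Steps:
O(o, r) = -7 + 2*o/(-159 + r) (O(o, r) = -7 + (o + o)/(r - 159) = -7 + (2*o)/(-159 + r) = -7 + 2*o/(-159 + r))
sqrt(O(-47, 44) + C(117)) = sqrt((1113 - 7*44 + 2*(-47))/(-159 + 44) - 62) = sqrt((1113 - 308 - 94)/(-115) - 62) = sqrt(-1/115*711 - 62) = sqrt(-711/115 - 62) = sqrt(-7841/115) = I*sqrt(901715)/115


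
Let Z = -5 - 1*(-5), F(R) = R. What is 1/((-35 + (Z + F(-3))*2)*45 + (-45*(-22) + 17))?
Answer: -1/838 ≈ -0.0011933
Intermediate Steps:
Z = 0 (Z = -5 + 5 = 0)
1/((-35 + (Z + F(-3))*2)*45 + (-45*(-22) + 17)) = 1/((-35 + (0 - 3)*2)*45 + (-45*(-22) + 17)) = 1/((-35 - 3*2)*45 + (990 + 17)) = 1/((-35 - 6)*45 + 1007) = 1/(-41*45 + 1007) = 1/(-1845 + 1007) = 1/(-838) = -1/838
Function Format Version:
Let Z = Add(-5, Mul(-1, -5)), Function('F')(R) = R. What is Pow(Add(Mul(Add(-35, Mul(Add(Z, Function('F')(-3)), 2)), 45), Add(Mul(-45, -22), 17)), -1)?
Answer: Rational(-1, 838) ≈ -0.0011933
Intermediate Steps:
Z = 0 (Z = Add(-5, 5) = 0)
Pow(Add(Mul(Add(-35, Mul(Add(Z, Function('F')(-3)), 2)), 45), Add(Mul(-45, -22), 17)), -1) = Pow(Add(Mul(Add(-35, Mul(Add(0, -3), 2)), 45), Add(Mul(-45, -22), 17)), -1) = Pow(Add(Mul(Add(-35, Mul(-3, 2)), 45), Add(990, 17)), -1) = Pow(Add(Mul(Add(-35, -6), 45), 1007), -1) = Pow(Add(Mul(-41, 45), 1007), -1) = Pow(Add(-1845, 1007), -1) = Pow(-838, -1) = Rational(-1, 838)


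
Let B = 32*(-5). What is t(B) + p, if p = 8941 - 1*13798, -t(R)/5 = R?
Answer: -4057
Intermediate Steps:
B = -160
t(R) = -5*R
p = -4857 (p = 8941 - 13798 = -4857)
t(B) + p = -5*(-160) - 4857 = 800 - 4857 = -4057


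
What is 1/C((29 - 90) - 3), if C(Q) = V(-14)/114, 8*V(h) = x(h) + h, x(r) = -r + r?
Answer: -456/7 ≈ -65.143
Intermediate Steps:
x(r) = 0
V(h) = h/8 (V(h) = (0 + h)/8 = h/8)
C(Q) = -7/456 (C(Q) = ((1/8)*(-14))/114 = -7/4*1/114 = -7/456)
1/C((29 - 90) - 3) = 1/(-7/456) = -456/7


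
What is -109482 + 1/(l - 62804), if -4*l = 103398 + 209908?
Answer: -30902498804/282261 ≈ -1.0948e+5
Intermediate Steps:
l = -156653/2 (l = -(103398 + 209908)/4 = -1/4*313306 = -156653/2 ≈ -78327.)
-109482 + 1/(l - 62804) = -109482 + 1/(-156653/2 - 62804) = -109482 + 1/(-282261/2) = -109482 - 2/282261 = -30902498804/282261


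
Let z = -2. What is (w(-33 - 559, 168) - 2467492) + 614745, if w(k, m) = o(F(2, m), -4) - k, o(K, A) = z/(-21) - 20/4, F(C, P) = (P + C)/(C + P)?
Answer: -38895358/21 ≈ -1.8522e+6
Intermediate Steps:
F(C, P) = 1 (F(C, P) = (C + P)/(C + P) = 1)
o(K, A) = -103/21 (o(K, A) = -2/(-21) - 20/4 = -2*(-1/21) - 20*¼ = 2/21 - 5 = -103/21)
w(k, m) = -103/21 - k
(w(-33 - 559, 168) - 2467492) + 614745 = ((-103/21 - (-33 - 559)) - 2467492) + 614745 = ((-103/21 - 1*(-592)) - 2467492) + 614745 = ((-103/21 + 592) - 2467492) + 614745 = (12329/21 - 2467492) + 614745 = -51805003/21 + 614745 = -38895358/21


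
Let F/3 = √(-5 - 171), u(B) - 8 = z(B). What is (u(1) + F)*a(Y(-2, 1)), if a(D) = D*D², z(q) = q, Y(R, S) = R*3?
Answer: -1944 - 2592*I*√11 ≈ -1944.0 - 8596.7*I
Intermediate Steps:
Y(R, S) = 3*R
u(B) = 8 + B
F = 12*I*√11 (F = 3*√(-5 - 171) = 3*√(-176) = 3*(4*I*√11) = 12*I*√11 ≈ 39.799*I)
a(D) = D³
(u(1) + F)*a(Y(-2, 1)) = ((8 + 1) + 12*I*√11)*(3*(-2))³ = (9 + 12*I*√11)*(-6)³ = (9 + 12*I*√11)*(-216) = -1944 - 2592*I*√11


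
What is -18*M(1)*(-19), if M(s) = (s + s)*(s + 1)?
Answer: 1368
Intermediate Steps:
M(s) = 2*s*(1 + s) (M(s) = (2*s)*(1 + s) = 2*s*(1 + s))
-18*M(1)*(-19) = -36*(1 + 1)*(-19) = -36*2*(-19) = -18*4*(-19) = -72*(-19) = 1368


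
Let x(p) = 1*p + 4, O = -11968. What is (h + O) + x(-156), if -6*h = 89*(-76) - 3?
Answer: -65953/6 ≈ -10992.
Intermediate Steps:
x(p) = 4 + p (x(p) = p + 4 = 4 + p)
h = 6767/6 (h = -(89*(-76) - 3)/6 = -(-6764 - 3)/6 = -⅙*(-6767) = 6767/6 ≈ 1127.8)
(h + O) + x(-156) = (6767/6 - 11968) + (4 - 156) = -65041/6 - 152 = -65953/6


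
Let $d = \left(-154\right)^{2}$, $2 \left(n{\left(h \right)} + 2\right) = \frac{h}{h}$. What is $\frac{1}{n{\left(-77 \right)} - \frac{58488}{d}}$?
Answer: $- \frac{11858}{47031} \approx -0.25213$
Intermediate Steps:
$n{\left(h \right)} = - \frac{3}{2}$ ($n{\left(h \right)} = -2 + \frac{h \frac{1}{h}}{2} = -2 + \frac{1}{2} \cdot 1 = -2 + \frac{1}{2} = - \frac{3}{2}$)
$d = 23716$
$\frac{1}{n{\left(-77 \right)} - \frac{58488}{d}} = \frac{1}{- \frac{3}{2} - \frac{58488}{23716}} = \frac{1}{- \frac{3}{2} - \frac{14622}{5929}} = \frac{1}{- \frac{47031}{11858}} = - \frac{11858}{47031}$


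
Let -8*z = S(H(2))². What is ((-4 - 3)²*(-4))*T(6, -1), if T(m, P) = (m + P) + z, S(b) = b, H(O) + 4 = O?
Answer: -882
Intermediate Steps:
H(O) = -4 + O
z = -½ (z = -(-4 + 2)²/8 = -⅛*(-2)² = -⅛*4 = -½ ≈ -0.50000)
T(m, P) = -½ + P + m (T(m, P) = (m + P) - ½ = (P + m) - ½ = -½ + P + m)
((-4 - 3)²*(-4))*T(6, -1) = ((-4 - 3)²*(-4))*(-½ - 1 + 6) = ((-7)²*(-4))*(9/2) = (49*(-4))*(9/2) = -196*9/2 = -882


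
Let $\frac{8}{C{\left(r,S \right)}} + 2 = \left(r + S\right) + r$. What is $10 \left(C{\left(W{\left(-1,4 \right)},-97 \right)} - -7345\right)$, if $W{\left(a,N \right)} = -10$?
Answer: $\frac{8740470}{119} \approx 73449.0$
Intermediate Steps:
$C{\left(r,S \right)} = \frac{8}{-2 + S + 2 r}$ ($C{\left(r,S \right)} = \frac{8}{-2 + \left(\left(r + S\right) + r\right)} = \frac{8}{-2 + \left(\left(S + r\right) + r\right)} = \frac{8}{-2 + \left(S + 2 r\right)} = \frac{8}{-2 + S + 2 r}$)
$10 \left(C{\left(W{\left(-1,4 \right)},-97 \right)} - -7345\right) = 10 \left(\frac{8}{-2 - 97 + 2 \left(-10\right)} - -7345\right) = 10 \left(\frac{8}{-2 - 97 - 20} + 7345\right) = 10 \left(\frac{8}{-119} + 7345\right) = 10 \left(8 \left(- \frac{1}{119}\right) + 7345\right) = 10 \left(- \frac{8}{119} + 7345\right) = 10 \cdot \frac{874047}{119} = \frac{8740470}{119}$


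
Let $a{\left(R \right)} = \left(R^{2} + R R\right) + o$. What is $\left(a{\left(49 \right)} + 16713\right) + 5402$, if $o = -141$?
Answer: $26776$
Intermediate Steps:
$a{\left(R \right)} = -141 + 2 R^{2}$ ($a{\left(R \right)} = \left(R^{2} + R R\right) - 141 = \left(R^{2} + R^{2}\right) - 141 = 2 R^{2} - 141 = -141 + 2 R^{2}$)
$\left(a{\left(49 \right)} + 16713\right) + 5402 = \left(\left(-141 + 2 \cdot 49^{2}\right) + 16713\right) + 5402 = \left(\left(-141 + 2 \cdot 2401\right) + 16713\right) + 5402 = \left(\left(-141 + 4802\right) + 16713\right) + 5402 = \left(4661 + 16713\right) + 5402 = 21374 + 5402 = 26776$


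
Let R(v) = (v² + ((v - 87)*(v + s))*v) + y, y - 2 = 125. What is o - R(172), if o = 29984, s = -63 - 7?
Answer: -1490967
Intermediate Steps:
y = 127 (y = 2 + 125 = 127)
s = -70
R(v) = 127 + v² + v*(-87 + v)*(-70 + v) (R(v) = (v² + ((v - 87)*(v - 70))*v) + 127 = (v² + ((-87 + v)*(-70 + v))*v) + 127 = (v² + v*(-87 + v)*(-70 + v)) + 127 = 127 + v² + v*(-87 + v)*(-70 + v))
o - R(172) = 29984 - (127 + 172³ - 156*172² + 6090*172) = 29984 - (127 + 5088448 - 156*29584 + 1047480) = 29984 - (127 + 5088448 - 4615104 + 1047480) = 29984 - 1*1520951 = 29984 - 1520951 = -1490967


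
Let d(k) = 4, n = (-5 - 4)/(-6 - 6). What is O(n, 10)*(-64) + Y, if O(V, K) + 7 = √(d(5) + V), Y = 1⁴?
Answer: 449 - 32*√19 ≈ 309.52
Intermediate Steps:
Y = 1
n = ¾ (n = -9/(-12) = -9*(-1/12) = ¾ ≈ 0.75000)
O(V, K) = -7 + √(4 + V)
O(n, 10)*(-64) + Y = (-7 + √(4 + ¾))*(-64) + 1 = (-7 + √(19/4))*(-64) + 1 = (-7 + √19/2)*(-64) + 1 = (448 - 32*√19) + 1 = 449 - 32*√19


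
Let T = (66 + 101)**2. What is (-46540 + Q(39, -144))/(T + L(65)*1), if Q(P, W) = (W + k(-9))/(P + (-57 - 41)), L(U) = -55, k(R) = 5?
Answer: -2745721/1642206 ≈ -1.6720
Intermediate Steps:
T = 27889 (T = 167**2 = 27889)
Q(P, W) = (5 + W)/(-98 + P) (Q(P, W) = (W + 5)/(P + (-57 - 41)) = (5 + W)/(P - 98) = (5 + W)/(-98 + P))
(-46540 + Q(39, -144))/(T + L(65)*1) = (-46540 + (5 - 144)/(-98 + 39))/(27889 - 55*1) = (-46540 - 139/(-59))/(27889 - 55) = (-46540 - 1/59*(-139))/27834 = (-46540 + 139/59)*(1/27834) = -2745721/59*1/27834 = -2745721/1642206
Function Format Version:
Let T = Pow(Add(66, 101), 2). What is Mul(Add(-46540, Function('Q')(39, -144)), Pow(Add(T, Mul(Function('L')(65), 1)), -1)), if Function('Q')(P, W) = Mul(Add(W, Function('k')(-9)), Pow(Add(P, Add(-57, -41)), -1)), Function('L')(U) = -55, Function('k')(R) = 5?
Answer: Rational(-2745721, 1642206) ≈ -1.6720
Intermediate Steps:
T = 27889 (T = Pow(167, 2) = 27889)
Function('Q')(P, W) = Mul(Pow(Add(-98, P), -1), Add(5, W)) (Function('Q')(P, W) = Mul(Add(W, 5), Pow(Add(P, Add(-57, -41)), -1)) = Mul(Add(5, W), Pow(Add(P, -98), -1)) = Mul(Add(5, W), Pow(Add(-98, P), -1)) = Mul(Pow(Add(-98, P), -1), Add(5, W)))
Mul(Add(-46540, Function('Q')(39, -144)), Pow(Add(T, Mul(Function('L')(65), 1)), -1)) = Mul(Add(-46540, Mul(Pow(Add(-98, 39), -1), Add(5, -144))), Pow(Add(27889, Mul(-55, 1)), -1)) = Mul(Add(-46540, Mul(Pow(-59, -1), -139)), Pow(Add(27889, -55), -1)) = Mul(Add(-46540, Mul(Rational(-1, 59), -139)), Pow(27834, -1)) = Mul(Add(-46540, Rational(139, 59)), Rational(1, 27834)) = Mul(Rational(-2745721, 59), Rational(1, 27834)) = Rational(-2745721, 1642206)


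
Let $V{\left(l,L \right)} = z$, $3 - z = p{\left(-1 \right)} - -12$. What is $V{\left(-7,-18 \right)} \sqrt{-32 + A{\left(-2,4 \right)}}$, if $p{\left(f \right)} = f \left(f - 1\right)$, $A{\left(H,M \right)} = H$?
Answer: $- 11 i \sqrt{34} \approx - 64.141 i$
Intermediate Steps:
$p{\left(f \right)} = f \left(-1 + f\right)$
$z = -11$ ($z = 3 - \left(- (-1 - 1) - -12\right) = 3 - \left(\left(-1\right) \left(-2\right) + 12\right) = 3 - \left(2 + 12\right) = 3 - 14 = -11$)
$V{\left(l,L \right)} = -11$
$V{\left(-7,-18 \right)} \sqrt{-32 + A{\left(-2,4 \right)}} = - 11 \sqrt{-32 - 2} = - 11 \sqrt{-34} = - 11 i \sqrt{34}$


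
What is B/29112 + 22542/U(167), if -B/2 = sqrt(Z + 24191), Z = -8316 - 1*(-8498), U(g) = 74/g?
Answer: 1882257/37 - sqrt(24373)/14556 ≈ 50872.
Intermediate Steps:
Z = 182 (Z = -8316 + 8498 = 182)
B = -2*sqrt(24373) (B = -2*sqrt(182 + 24191) = -2*sqrt(24373) ≈ -312.24)
B/29112 + 22542/U(167) = -2*sqrt(24373)/29112 + 22542/((74/167)) = -2*sqrt(24373)*(1/29112) + 22542/((74*(1/167))) = -sqrt(24373)/14556 + 22542/(74/167) = -sqrt(24373)/14556 + 22542*(167/74) = -sqrt(24373)/14556 + 1882257/37 = 1882257/37 - sqrt(24373)/14556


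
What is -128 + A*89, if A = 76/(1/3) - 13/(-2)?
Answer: 41485/2 ≈ 20743.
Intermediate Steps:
A = 469/2 (A = 76/(⅓) - 13*(-½) = 76*3 + 13/2 = 228 + 13/2 = 469/2 ≈ 234.50)
-128 + A*89 = -128 + (469/2)*89 = -128 + 41741/2 = 41485/2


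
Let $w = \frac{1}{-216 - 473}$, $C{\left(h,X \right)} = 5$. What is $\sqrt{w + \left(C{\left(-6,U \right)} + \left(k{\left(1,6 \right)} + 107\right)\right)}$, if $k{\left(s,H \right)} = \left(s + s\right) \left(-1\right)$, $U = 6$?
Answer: $\frac{3 \sqrt{5802069}}{689} \approx 10.488$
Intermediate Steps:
$k{\left(s,H \right)} = - 2 s$ ($k{\left(s,H \right)} = 2 s \left(-1\right) = - 2 s$)
$w = - \frac{1}{689}$ ($w = \frac{1}{-689} = - \frac{1}{689} \approx -0.0014514$)
$\sqrt{w + \left(C{\left(-6,U \right)} + \left(k{\left(1,6 \right)} + 107\right)\right)} = \sqrt{- \frac{1}{689} + \left(5 + \left(\left(-2\right) 1 + 107\right)\right)} = \sqrt{- \frac{1}{689} + \left(5 + \left(-2 + 107\right)\right)} = \sqrt{- \frac{1}{689} + \left(5 + 105\right)} = \sqrt{- \frac{1}{689} + 110} = \sqrt{\frac{75789}{689}} = \frac{3 \sqrt{5802069}}{689}$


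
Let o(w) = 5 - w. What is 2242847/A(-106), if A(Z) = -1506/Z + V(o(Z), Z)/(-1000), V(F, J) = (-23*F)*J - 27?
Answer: -118870891000/13588323 ≈ -8748.0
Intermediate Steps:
V(F, J) = -27 - 23*F*J (V(F, J) = -23*F*J - 27 = -27 - 23*F*J)
A(Z) = 27/1000 - 1506/Z + 23*Z*(5 - Z)/1000 (A(Z) = -1506/Z + (-27 - 23*(5 - Z)*Z)/(-1000) = -1506/Z + (-27 - 23*Z*(5 - Z))*(-1/1000) = -1506/Z + (27/1000 + 23*Z*(5 - Z)/1000) = 27/1000 - 1506/Z + 23*Z*(5 - Z)/1000)
2242847/A(-106) = 2242847/(((1/1000)*(-1506000 - 106*(27 - 23*(-106)*(-5 - 106)))/(-106))) = 2242847/(((1/1000)*(-1/106)*(-1506000 - 106*(27 - 23*(-106)*(-111))))) = 2242847/(((1/1000)*(-1/106)*(-1506000 - 106*(27 - 270618)))) = 2242847/(((1/1000)*(-1/106)*(-1506000 - 106*(-270591)))) = 2242847/(((1/1000)*(-1/106)*(-1506000 + 28682646))) = 2242847/(((1/1000)*(-1/106)*27176646)) = 2242847/(-13588323/53000) = 2242847*(-53000/13588323) = -118870891000/13588323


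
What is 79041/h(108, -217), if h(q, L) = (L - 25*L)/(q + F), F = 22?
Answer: 1712555/868 ≈ 1973.0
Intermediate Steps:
h(q, L) = -24*L/(22 + q) (h(q, L) = (L - 25*L)/(q + 22) = (-24*L)/(22 + q) = -24*L/(22 + q))
79041/h(108, -217) = 79041/((-24*(-217)/(22 + 108))) = 79041/((-24*(-217)/130)) = 79041/((-24*(-217)*1/130)) = 79041/(2604/65) = 79041*(65/2604) = 1712555/868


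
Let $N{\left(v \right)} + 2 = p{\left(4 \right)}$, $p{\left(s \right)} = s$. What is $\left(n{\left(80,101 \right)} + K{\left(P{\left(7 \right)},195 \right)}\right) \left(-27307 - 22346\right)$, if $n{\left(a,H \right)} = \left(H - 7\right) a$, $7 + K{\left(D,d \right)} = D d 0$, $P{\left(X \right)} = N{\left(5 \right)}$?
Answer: $-373042989$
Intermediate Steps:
$N{\left(v \right)} = 2$ ($N{\left(v \right)} = -2 + 4 = 2$)
$P{\left(X \right)} = 2$
$K{\left(D,d \right)} = -7$ ($K{\left(D,d \right)} = -7 + D d 0 = -7 + 0 = -7$)
$n{\left(a,H \right)} = a \left(-7 + H\right)$ ($n{\left(a,H \right)} = \left(-7 + H\right) a = a \left(-7 + H\right)$)
$\left(n{\left(80,101 \right)} + K{\left(P{\left(7 \right)},195 \right)}\right) \left(-27307 - 22346\right) = \left(80 \left(-7 + 101\right) - 7\right) \left(-27307 - 22346\right) = \left(80 \cdot 94 - 7\right) \left(-49653\right) = \left(7520 - 7\right) \left(-49653\right) = 7513 \left(-49653\right) = -373042989$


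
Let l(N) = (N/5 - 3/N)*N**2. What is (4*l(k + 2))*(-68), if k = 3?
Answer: -2720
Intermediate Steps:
l(N) = N**2*(-3/N + N/5) (l(N) = (N*(1/5) - 3/N)*N**2 = (N/5 - 3/N)*N**2 = (-3/N + N/5)*N**2 = N**2*(-3/N + N/5))
(4*l(k + 2))*(-68) = (4*((3 + 2)*(-15 + (3 + 2)**2)/5))*(-68) = (4*((1/5)*5*(-15 + 5**2)))*(-68) = (4*((1/5)*5*(-15 + 25)))*(-68) = (4*((1/5)*5*10))*(-68) = (4*10)*(-68) = 40*(-68) = -2720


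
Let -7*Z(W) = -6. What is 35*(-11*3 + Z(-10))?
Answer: -1125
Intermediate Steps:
Z(W) = 6/7 (Z(W) = -1/7*(-6) = 6/7)
35*(-11*3 + Z(-10)) = 35*(-11*3 + 6/7) = 35*(-33 + 6/7) = 35*(-225/7) = -1125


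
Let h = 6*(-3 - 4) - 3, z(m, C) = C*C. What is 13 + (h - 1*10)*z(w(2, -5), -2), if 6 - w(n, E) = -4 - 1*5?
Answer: -207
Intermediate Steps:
w(n, E) = 15 (w(n, E) = 6 - (-4 - 1*5) = 6 - (-4 - 5) = 6 - 1*(-9) = 6 + 9 = 15)
z(m, C) = C**2
h = -45 (h = 6*(-7) - 3 = -42 - 3 = -45)
13 + (h - 1*10)*z(w(2, -5), -2) = 13 + (-45 - 1*10)*(-2)**2 = 13 + (-45 - 10)*4 = 13 - 55*4 = 13 - 220 = -207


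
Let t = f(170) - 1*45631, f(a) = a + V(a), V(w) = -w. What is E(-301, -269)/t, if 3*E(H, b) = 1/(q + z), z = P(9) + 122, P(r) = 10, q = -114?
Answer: -1/2464074 ≈ -4.0583e-7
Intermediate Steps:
z = 132 (z = 10 + 122 = 132)
f(a) = 0 (f(a) = a - a = 0)
E(H, b) = 1/54 (E(H, b) = 1/(3*(-114 + 132)) = (1/3)/18 = (1/3)*(1/18) = 1/54)
t = -45631 (t = 0 - 1*45631 = 0 - 45631 = -45631)
E(-301, -269)/t = (1/54)/(-45631) = (1/54)*(-1/45631) = -1/2464074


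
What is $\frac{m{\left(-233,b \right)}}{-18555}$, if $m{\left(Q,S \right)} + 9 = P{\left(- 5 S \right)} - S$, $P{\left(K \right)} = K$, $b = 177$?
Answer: $\frac{357}{6185} \approx 0.05772$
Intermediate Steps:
$m{\left(Q,S \right)} = -9 - 6 S$
$\frac{m{\left(-233,b \right)}}{-18555} = \frac{-9 - 1062}{-18555} = \left(-9 - 1062\right) \left(- \frac{1}{18555}\right) = \left(-1071\right) \left(- \frac{1}{18555}\right) = \frac{357}{6185}$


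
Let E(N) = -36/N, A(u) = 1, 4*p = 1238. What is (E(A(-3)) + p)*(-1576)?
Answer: -431036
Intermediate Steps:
p = 619/2 (p = (1/4)*1238 = 619/2 ≈ 309.50)
(E(A(-3)) + p)*(-1576) = (-36/1 + 619/2)*(-1576) = (-36*1 + 619/2)*(-1576) = (-36 + 619/2)*(-1576) = (547/2)*(-1576) = -431036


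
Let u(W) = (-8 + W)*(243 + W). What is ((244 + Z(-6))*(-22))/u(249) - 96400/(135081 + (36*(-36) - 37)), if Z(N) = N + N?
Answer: -757061912/991172991 ≈ -0.76380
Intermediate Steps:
Z(N) = 2*N
((244 + Z(-6))*(-22))/u(249) - 96400/(135081 + (36*(-36) - 37)) = ((244 + 2*(-6))*(-22))/(-1944 + 249² + 235*249) - 96400/(135081 + (36*(-36) - 37)) = ((244 - 12)*(-22))/(-1944 + 62001 + 58515) - 96400/(135081 + (-1296 - 37)) = (232*(-22))/118572 - 96400/(135081 - 1333) = -5104*1/118572 - 96400/133748 = -1276/29643 - 96400*1/133748 = -1276/29643 - 24100/33437 = -757061912/991172991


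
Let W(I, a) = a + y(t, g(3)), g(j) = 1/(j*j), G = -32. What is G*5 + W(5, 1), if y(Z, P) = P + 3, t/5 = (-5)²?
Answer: -1403/9 ≈ -155.89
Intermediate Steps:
t = 125 (t = 5*(-5)² = 5*25 = 125)
g(j) = j⁻²
y(Z, P) = 3 + P
W(I, a) = 28/9 + a (W(I, a) = a + (3 + 3⁻²) = a + (3 + ⅑) = a + 28/9 = 28/9 + a)
G*5 + W(5, 1) = -32*5 + (28/9 + 1) = -160 + 37/9 = -1403/9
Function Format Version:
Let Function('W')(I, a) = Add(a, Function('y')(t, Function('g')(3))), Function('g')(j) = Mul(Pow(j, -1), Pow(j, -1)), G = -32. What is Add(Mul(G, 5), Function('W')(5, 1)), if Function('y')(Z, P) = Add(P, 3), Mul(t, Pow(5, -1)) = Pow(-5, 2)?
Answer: Rational(-1403, 9) ≈ -155.89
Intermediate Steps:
t = 125 (t = Mul(5, Pow(-5, 2)) = Mul(5, 25) = 125)
Function('g')(j) = Pow(j, -2)
Function('y')(Z, P) = Add(3, P)
Function('W')(I, a) = Add(Rational(28, 9), a) (Function('W')(I, a) = Add(a, Add(3, Pow(3, -2))) = Add(a, Add(3, Rational(1, 9))) = Add(a, Rational(28, 9)) = Add(Rational(28, 9), a))
Add(Mul(G, 5), Function('W')(5, 1)) = Add(Mul(-32, 5), Add(Rational(28, 9), 1)) = Add(-160, Rational(37, 9)) = Rational(-1403, 9)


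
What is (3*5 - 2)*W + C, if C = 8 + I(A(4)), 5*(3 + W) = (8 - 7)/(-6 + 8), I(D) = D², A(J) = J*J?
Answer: 2263/10 ≈ 226.30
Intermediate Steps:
A(J) = J²
W = -29/10 (W = -3 + ((8 - 7)/(-6 + 8))/5 = -3 + (1/2)/5 = -3 + (1*(½))/5 = -3 + (⅕)*(½) = -3 + ⅒ = -29/10 ≈ -2.9000)
C = 264 (C = 8 + (4²)² = 8 + 16² = 8 + 256 = 264)
(3*5 - 2)*W + C = (3*5 - 2)*(-29/10) + 264 = (15 - 2)*(-29/10) + 264 = 13*(-29/10) + 264 = -377/10 + 264 = 2263/10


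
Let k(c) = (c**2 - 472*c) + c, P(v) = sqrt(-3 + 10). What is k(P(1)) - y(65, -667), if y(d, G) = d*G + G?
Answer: 44029 - 471*sqrt(7) ≈ 42783.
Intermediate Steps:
P(v) = sqrt(7)
y(d, G) = G + G*d (y(d, G) = G*d + G = G + G*d)
k(c) = c**2 - 471*c
k(P(1)) - y(65, -667) = sqrt(7)*(-471 + sqrt(7)) - (-667)*(1 + 65) = sqrt(7)*(-471 + sqrt(7)) - (-667)*66 = sqrt(7)*(-471 + sqrt(7)) - 1*(-44022) = sqrt(7)*(-471 + sqrt(7)) + 44022 = 44022 + sqrt(7)*(-471 + sqrt(7))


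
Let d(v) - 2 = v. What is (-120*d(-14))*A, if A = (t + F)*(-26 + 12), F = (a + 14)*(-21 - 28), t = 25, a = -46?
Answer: -32114880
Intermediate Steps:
F = 1568 (F = (-46 + 14)*(-21 - 28) = -32*(-49) = 1568)
d(v) = 2 + v
A = -22302 (A = (25 + 1568)*(-26 + 12) = 1593*(-14) = -22302)
(-120*d(-14))*A = -120*(2 - 14)*(-22302) = -120*(-12)*(-22302) = 1440*(-22302) = -32114880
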